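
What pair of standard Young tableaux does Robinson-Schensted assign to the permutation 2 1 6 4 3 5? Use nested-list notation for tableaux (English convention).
P = [[1, 3, 5], [2, 4], [6]], Q = [[1, 3, 6], [2, 4], [5]]

Insert each entry of the permutation into P by Schensted row insertion, recording in Q the position of each new cell.

Insert 2: appended to row 1. P = [[2]].
Insert 1: 1 bumps 2 from row 1; 2 starts row 2. P = [[1], [2]].
Insert 6: appended to row 1. P = [[1, 6], [2]].
Insert 4: 4 bumps 6 from row 1; 6 appends to row 2. P = [[1, 4], [2, 6]].
Insert 3: 3 bumps 4 from row 1; 4 bumps 6 from row 2; 6 starts row 3. P = [[1, 3], [2, 4], [6]].
Insert 5: appended to row 1. P = [[1, 3, 5], [2, 4], [6]].

So P = [[1, 3, 5], [2, 4], [6]], Q = [[1, 3, 6], [2, 4], [5]].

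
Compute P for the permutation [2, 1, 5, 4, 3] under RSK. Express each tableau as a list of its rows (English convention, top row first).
P = [[1, 3], [2, 4], [5]]

Insert 2: appended to row 1. P = [[2]].
Insert 1: 1 bumps 2 from row 1; 2 starts row 2. P = [[1], [2]].
Insert 5: appended to row 1. P = [[1, 5], [2]].
Insert 4: 4 bumps 5 from row 1; 5 appends to row 2. P = [[1, 4], [2, 5]].
Insert 3: 3 bumps 4 from row 1; 4 bumps 5 from row 2; 5 starts row 3. P = [[1, 3], [2, 4], [5]].

So P = [[1, 3], [2, 4], [5]].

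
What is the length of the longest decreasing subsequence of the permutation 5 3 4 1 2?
3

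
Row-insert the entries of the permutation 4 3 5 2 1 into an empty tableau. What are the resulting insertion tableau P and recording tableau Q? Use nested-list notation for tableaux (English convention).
P = [[1, 5], [2], [3], [4]], Q = [[1, 3], [2], [4], [5]]

Insert each entry of the permutation into P by Schensted row insertion, recording in Q the position of each new cell.

Insert 4: appended to row 1. P = [[4]].
Insert 3: 3 bumps 4 from row 1; 4 starts row 2. P = [[3], [4]].
Insert 5: appended to row 1. P = [[3, 5], [4]].
Insert 2: 2 bumps 3 from row 1; 3 bumps 4 from row 2; 4 starts row 3. P = [[2, 5], [3], [4]].
Insert 1: 1 bumps 2 from row 1; 2 bumps 3 from row 2; 3 bumps 4 from row 3; 4 starts row 4. P = [[1, 5], [2], [3], [4]].

So P = [[1, 5], [2], [3], [4]], Q = [[1, 3], [2], [4], [5]].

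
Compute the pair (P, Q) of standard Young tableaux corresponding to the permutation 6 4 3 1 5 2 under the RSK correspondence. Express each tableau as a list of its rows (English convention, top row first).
Insert each entry of the permutation into P by Schensted row insertion, recording in Q the position of each new cell.

Insert 6: appended to row 1. P = [[6]].
Insert 4: 4 bumps 6 from row 1; 6 starts row 2. P = [[4], [6]].
Insert 3: 3 bumps 4 from row 1; 4 bumps 6 from row 2; 6 starts row 3. P = [[3], [4], [6]].
Insert 1: 1 bumps 3 from row 1; 3 bumps 4 from row 2; 4 bumps 6 from row 3; 6 starts row 4. P = [[1], [3], [4], [6]].
Insert 5: appended to row 1. P = [[1, 5], [3], [4], [6]].
Insert 2: 2 bumps 5 from row 1; 5 appends to row 2. P = [[1, 2], [3, 5], [4], [6]].

So P = [[1, 2], [3, 5], [4], [6]], Q = [[1, 5], [2, 6], [3], [4]].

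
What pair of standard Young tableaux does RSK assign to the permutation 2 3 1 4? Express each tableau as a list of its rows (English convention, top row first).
Insert each entry of the permutation into P by Schensted row insertion, recording in Q the position of each new cell.

Insert 2: appended to row 1. P = [[2]].
Insert 3: appended to row 1. P = [[2, 3]].
Insert 1: 1 bumps 2 from row 1; 2 starts row 2. P = [[1, 3], [2]].
Insert 4: appended to row 1. P = [[1, 3, 4], [2]].

So P = [[1, 3, 4], [2]], Q = [[1, 2, 4], [3]].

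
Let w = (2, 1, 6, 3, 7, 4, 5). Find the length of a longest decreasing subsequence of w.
2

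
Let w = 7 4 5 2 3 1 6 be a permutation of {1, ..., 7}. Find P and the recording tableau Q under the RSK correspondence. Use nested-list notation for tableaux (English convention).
Insert each entry of the permutation into P by Schensted row insertion, recording in Q the position of each new cell.

Insert 7: appended to row 1. P = [[7]].
Insert 4: 4 bumps 7 from row 1; 7 starts row 2. P = [[4], [7]].
Insert 5: appended to row 1. P = [[4, 5], [7]].
Insert 2: 2 bumps 4 from row 1; 4 bumps 7 from row 2; 7 starts row 3. P = [[2, 5], [4], [7]].
Insert 3: 3 bumps 5 from row 1; 5 appends to row 2. P = [[2, 3], [4, 5], [7]].
Insert 1: 1 bumps 2 from row 1; 2 bumps 4 from row 2; 4 bumps 7 from row 3; 7 starts row 4. P = [[1, 3], [2, 5], [4], [7]].
Insert 6: appended to row 1. P = [[1, 3, 6], [2, 5], [4], [7]].

So P = [[1, 3, 6], [2, 5], [4], [7]], Q = [[1, 3, 7], [2, 5], [4], [6]].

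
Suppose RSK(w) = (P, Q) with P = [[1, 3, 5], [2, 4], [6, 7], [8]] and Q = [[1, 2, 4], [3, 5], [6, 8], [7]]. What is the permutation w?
Reverse the RSK construction: for i from n down to 1, find the cell of Q containing i, remove the entry at that cell from P, and reverse-bump it up through P; the value ejected from row 1 is w(i).

Step i=8: Q has 8 at row 3, column 2; remove 7 from row 3 of P and reverse-bump: 7 enters row 2 and ejects 4; 4 enters row 1 and ejects 3. So w(8) = 3. P is now [[1, 4, 5], [2, 7], [6], [8]].
Step i=7: Q has 7 at row 4, column 1; remove 8 from row 4 of P and reverse-bump: 8 enters row 3 and ejects 6; 6 enters row 2 and ejects 2; 2 enters row 1 and ejects 1. So w(7) = 1. P is now [[2, 4, 5], [6, 7], [8]].
Step i=6: Q has 6 at row 3, column 1; remove 8 from row 3 of P and reverse-bump: 8 enters row 2 and ejects 7; 7 enters row 1 and ejects 5. So w(6) = 5. P is now [[2, 4, 7], [6, 8]].
Step i=5: Q has 5 at row 2, column 2; remove 8 from row 2 of P and reverse-bump: 8 enters row 1 and ejects 7. So w(5) = 7. P is now [[2, 4, 8], [6]].
Step i=4: Q has 4 at row 1, column 3; remove that cell from P, ejecting 8. So w(4) = 8. P is now [[2, 4], [6]].
Step i=3: Q has 3 at row 2, column 1; remove 6 from row 2 of P and reverse-bump: 6 enters row 1 and ejects 4. So w(3) = 4. P is now [[2, 6]].
Step i=2: Q has 2 at row 1, column 2; remove that cell from P, ejecting 6. So w(2) = 6. P is now [[2]].
Step i=1: Q has 1 at row 1, column 1; remove that cell from P, ejecting 2. So w(1) = 2. P is now [].

So w = 2 6 4 8 7 5 1 3.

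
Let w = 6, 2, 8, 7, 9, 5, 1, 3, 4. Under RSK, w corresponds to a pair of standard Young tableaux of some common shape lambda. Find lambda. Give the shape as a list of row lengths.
[3, 3, 2, 1]

Row-insert each entry into an empty tableau.

After inserting 6: P = [[6]].
After inserting 2: P = [[2], [6]].
After inserting 8: P = [[2, 8], [6]].
After inserting 7: P = [[2, 7], [6, 8]].
After inserting 9: P = [[2, 7, 9], [6, 8]].
After inserting 5: P = [[2, 5, 9], [6, 7], [8]].
After inserting 1: P = [[1, 5, 9], [2, 7], [6], [8]].
After inserting 3: P = [[1, 3, 9], [2, 5], [6, 7], [8]].
After inserting 4: P = [[1, 3, 4], [2, 5, 9], [6, 7], [8]].

The final insertion tableau P = [[1, 3, 4], [2, 5, 9], [6, 7], [8]] has shape [3, 3, 2, 1].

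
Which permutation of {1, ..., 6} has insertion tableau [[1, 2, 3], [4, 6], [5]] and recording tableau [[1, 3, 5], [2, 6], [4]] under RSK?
Reverse the RSK construction: for i from n down to 1, find the cell of Q containing i, remove the entry at that cell from P, and reverse-bump it up through P; the value ejected from row 1 is w(i).

Step i=6: Q has 6 at row 2, column 2; remove 6 from row 2 of P and reverse-bump: 6 enters row 1 and ejects 3. So w(6) = 3. P is now [[1, 2, 6], [4], [5]].
Step i=5: Q has 5 at row 1, column 3; remove that cell from P, ejecting 6. So w(5) = 6. P is now [[1, 2], [4], [5]].
Step i=4: Q has 4 at row 3, column 1; remove 5 from row 3 of P and reverse-bump: 5 enters row 2 and ejects 4; 4 enters row 1 and ejects 2. So w(4) = 2. P is now [[1, 4], [5]].
Step i=3: Q has 3 at row 1, column 2; remove that cell from P, ejecting 4. So w(3) = 4. P is now [[1], [5]].
Step i=2: Q has 2 at row 2, column 1; remove 5 from row 2 of P and reverse-bump: 5 enters row 1 and ejects 1. So w(2) = 1. P is now [[5]].
Step i=1: Q has 1 at row 1, column 1; remove that cell from P, ejecting 5. So w(1) = 5. P is now [].

So w = 5 1 4 2 6 3.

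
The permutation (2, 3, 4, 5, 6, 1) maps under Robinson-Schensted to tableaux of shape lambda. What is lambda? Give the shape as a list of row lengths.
[5, 1]

Row-insert each entry into an empty tableau.

After inserting 2: P = [[2]].
After inserting 3: P = [[2, 3]].
After inserting 4: P = [[2, 3, 4]].
After inserting 5: P = [[2, 3, 4, 5]].
After inserting 6: P = [[2, 3, 4, 5, 6]].
After inserting 1: P = [[1, 3, 4, 5, 6], [2]].

The final insertion tableau P = [[1, 3, 4, 5, 6], [2]] has shape [5, 1].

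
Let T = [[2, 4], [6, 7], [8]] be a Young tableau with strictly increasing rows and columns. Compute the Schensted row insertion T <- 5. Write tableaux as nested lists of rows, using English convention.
5 is larger than every entry of row 1, so it is appended to row 1. The new tableau is [[2, 4, 5], [6, 7], [8]].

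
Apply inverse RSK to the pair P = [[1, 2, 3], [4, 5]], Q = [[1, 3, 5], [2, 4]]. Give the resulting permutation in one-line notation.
Reverse the RSK construction: for i from n down to 1, find the cell of Q containing i, remove the entry at that cell from P, and reverse-bump it up through P; the value ejected from row 1 is w(i).

Step i=5: Q has 5 at row 1, column 3; remove that cell from P, ejecting 3. So w(5) = 3. P is now [[1, 2], [4, 5]].
Step i=4: Q has 4 at row 2, column 2; remove 5 from row 2 of P and reverse-bump: 5 enters row 1 and ejects 2. So w(4) = 2. P is now [[1, 5], [4]].
Step i=3: Q has 3 at row 1, column 2; remove that cell from P, ejecting 5. So w(3) = 5. P is now [[1], [4]].
Step i=2: Q has 2 at row 2, column 1; remove 4 from row 2 of P and reverse-bump: 4 enters row 1 and ejects 1. So w(2) = 1. P is now [[4]].
Step i=1: Q has 1 at row 1, column 1; remove that cell from P, ejecting 4. So w(1) = 4. P is now [].

So w = 4 1 5 2 3.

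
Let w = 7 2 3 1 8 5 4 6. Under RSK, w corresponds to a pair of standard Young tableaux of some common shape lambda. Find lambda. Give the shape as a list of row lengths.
[4, 2, 2]

RSK row insertion gives P = [[1, 3, 4, 6], [2, 5], [7, 8]], which has shape [4, 2, 2].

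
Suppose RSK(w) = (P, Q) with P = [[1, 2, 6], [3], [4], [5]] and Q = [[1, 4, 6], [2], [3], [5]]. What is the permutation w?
Reverse the RSK construction: for i from n down to 1, find the cell of Q containing i, remove the entry at that cell from P, and reverse-bump it up through P; the value ejected from row 1 is w(i).

Step i=6: Q has 6 at row 1, column 3; remove that cell from P, ejecting 6. So w(6) = 6. P is now [[1, 2], [3], [4], [5]].
Step i=5: Q has 5 at row 4, column 1; remove 5 from row 4 of P and reverse-bump: 5 enters row 3 and ejects 4; 4 enters row 2 and ejects 3; 3 enters row 1 and ejects 2. So w(5) = 2. P is now [[1, 3], [4], [5]].
Step i=4: Q has 4 at row 1, column 2; remove that cell from P, ejecting 3. So w(4) = 3. P is now [[1], [4], [5]].
Step i=3: Q has 3 at row 3, column 1; remove 5 from row 3 of P and reverse-bump: 5 enters row 2 and ejects 4; 4 enters row 1 and ejects 1. So w(3) = 1. P is now [[4], [5]].
Step i=2: Q has 2 at row 2, column 1; remove 5 from row 2 of P and reverse-bump: 5 enters row 1 and ejects 4. So w(2) = 4. P is now [[5]].
Step i=1: Q has 1 at row 1, column 1; remove that cell from P, ejecting 5. So w(1) = 5. P is now [].

So w = 5 4 1 3 2 6.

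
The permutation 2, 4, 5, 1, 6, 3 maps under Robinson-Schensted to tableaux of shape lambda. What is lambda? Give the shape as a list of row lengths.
[4, 2]

Row-insert each entry into an empty tableau.

After inserting 2: P = [[2]].
After inserting 4: P = [[2, 4]].
After inserting 5: P = [[2, 4, 5]].
After inserting 1: P = [[1, 4, 5], [2]].
After inserting 6: P = [[1, 4, 5, 6], [2]].
After inserting 3: P = [[1, 3, 5, 6], [2, 4]].

The final insertion tableau P = [[1, 3, 5, 6], [2, 4]] has shape [4, 2].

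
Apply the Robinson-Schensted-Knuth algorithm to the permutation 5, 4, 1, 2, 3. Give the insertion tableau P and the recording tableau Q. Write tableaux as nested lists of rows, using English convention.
P = [[1, 2, 3], [4], [5]], Q = [[1, 4, 5], [2], [3]]

Insert each entry of the permutation into P by Schensted row insertion, recording in Q the position of each new cell.

Insert 5: appended to row 1. P = [[5]].
Insert 4: 4 bumps 5 from row 1; 5 starts row 2. P = [[4], [5]].
Insert 1: 1 bumps 4 from row 1; 4 bumps 5 from row 2; 5 starts row 3. P = [[1], [4], [5]].
Insert 2: appended to row 1. P = [[1, 2], [4], [5]].
Insert 3: appended to row 1. P = [[1, 2, 3], [4], [5]].

So P = [[1, 2, 3], [4], [5]], Q = [[1, 4, 5], [2], [3]].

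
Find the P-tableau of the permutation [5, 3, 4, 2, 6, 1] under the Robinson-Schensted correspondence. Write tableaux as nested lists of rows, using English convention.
P = [[1, 4, 6], [2], [3], [5]]

After inserting 5: P = [[5]].
After inserting 3: P = [[3], [5]].
After inserting 4: P = [[3, 4], [5]].
After inserting 2: P = [[2, 4], [3], [5]].
After inserting 6: P = [[2, 4, 6], [3], [5]].
After inserting 1: P = [[1, 4, 6], [2], [3], [5]].

So P = [[1, 4, 6], [2], [3], [5]].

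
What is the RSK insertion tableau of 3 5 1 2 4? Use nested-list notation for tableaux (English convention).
Insert 3: appended to row 1. P = [[3]].
Insert 5: appended to row 1. P = [[3, 5]].
Insert 1: 1 bumps 3 from row 1; 3 starts row 2. P = [[1, 5], [3]].
Insert 2: 2 bumps 5 from row 1; 5 appends to row 2. P = [[1, 2], [3, 5]].
Insert 4: appended to row 1. P = [[1, 2, 4], [3, 5]].

So P = [[1, 2, 4], [3, 5]].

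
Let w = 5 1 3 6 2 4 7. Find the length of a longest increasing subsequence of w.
4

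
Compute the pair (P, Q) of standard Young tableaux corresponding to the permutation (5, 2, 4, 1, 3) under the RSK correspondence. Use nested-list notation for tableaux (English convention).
Insert each entry of the permutation into P by Schensted row insertion, recording in Q the position of each new cell.

Insert 5: appended to row 1. P = [[5]], Q = [[1]].
Insert 2: 2 bumps 5 from row 1; 5 starts row 2. P = [[2], [5]], Q = [[1], [2]].
Insert 4: appended to row 1. P = [[2, 4], [5]], Q = [[1, 3], [2]].
Insert 1: 1 bumps 2 from row 1; 2 bumps 5 from row 2; 5 starts row 3. P = [[1, 4], [2], [5]], Q = [[1, 3], [2], [4]].
Insert 3: 3 bumps 4 from row 1; 4 appends to row 2. P = [[1, 3], [2, 4], [5]], Q = [[1, 3], [2, 5], [4]].

So P = [[1, 3], [2, 4], [5]], Q = [[1, 3], [2, 5], [4]].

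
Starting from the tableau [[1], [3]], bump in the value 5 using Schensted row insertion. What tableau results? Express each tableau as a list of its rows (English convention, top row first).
[[1, 5], [3]]

5 is larger than every entry of row 1, so it is appended to row 1. The new tableau is [[1, 5], [3]].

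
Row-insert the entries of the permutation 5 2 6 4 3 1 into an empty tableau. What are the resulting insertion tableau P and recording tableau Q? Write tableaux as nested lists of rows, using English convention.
P = [[1, 3], [2, 6], [4], [5]], Q = [[1, 3], [2, 4], [5], [6]]

Insert each entry of the permutation into P by Schensted row insertion, recording in Q the position of each new cell.

After inserting 5: P = [[5]].
After inserting 2: P = [[2], [5]].
After inserting 6: P = [[2, 6], [5]].
After inserting 4: P = [[2, 4], [5, 6]].
After inserting 3: P = [[2, 3], [4, 6], [5]].
After inserting 1: P = [[1, 3], [2, 6], [4], [5]].

So P = [[1, 3], [2, 6], [4], [5]], Q = [[1, 3], [2, 4], [5], [6]].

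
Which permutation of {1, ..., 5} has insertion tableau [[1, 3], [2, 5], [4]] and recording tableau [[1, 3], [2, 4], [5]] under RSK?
Reverse the RSK construction: for i from n down to 1, find the cell of Q containing i, remove the entry at that cell from P, and reverse-bump it up through P; the value ejected from row 1 is w(i).

Step i=5: Q has 5 at row 3, column 1; remove 4 from row 3 of P and reverse-bump: 4 enters row 2 and ejects 2; 2 enters row 1 and ejects 1. So w(5) = 1. P is now [[2, 3], [4, 5]].
Step i=4: Q has 4 at row 2, column 2; remove 5 from row 2 of P and reverse-bump: 5 enters row 1 and ejects 3. So w(4) = 3. P is now [[2, 5], [4]].
Step i=3: Q has 3 at row 1, column 2; remove that cell from P, ejecting 5. So w(3) = 5. P is now [[2], [4]].
Step i=2: Q has 2 at row 2, column 1; remove 4 from row 2 of P and reverse-bump: 4 enters row 1 and ejects 2. So w(2) = 2. P is now [[4]].
Step i=1: Q has 1 at row 1, column 1; remove that cell from P, ejecting 4. So w(1) = 4. P is now [].

So w = 4 2 5 3 1.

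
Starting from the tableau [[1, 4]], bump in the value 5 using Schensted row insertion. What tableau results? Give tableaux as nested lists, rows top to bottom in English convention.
[[1, 4, 5]]

5 is larger than every entry of row 1, so it is appended to row 1. The new tableau is [[1, 4, 5]].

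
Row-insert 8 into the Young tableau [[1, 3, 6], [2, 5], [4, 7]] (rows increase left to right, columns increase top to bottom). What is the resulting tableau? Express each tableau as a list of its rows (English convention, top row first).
8 is larger than every entry of row 1, so it is appended to row 1. The new tableau is [[1, 3, 6, 8], [2, 5], [4, 7]].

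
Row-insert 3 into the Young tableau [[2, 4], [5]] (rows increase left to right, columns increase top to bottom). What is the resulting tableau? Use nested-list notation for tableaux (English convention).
In row 1, 3 replaces 4 (the leftmost entry greater than 3); 4 is bumped to row 2. In row 2, 4 replaces 5 (the leftmost entry greater than 4); 5 is bumped to row 3. 5 starts a new row 3. The new tableau is [[2, 3], [4], [5]].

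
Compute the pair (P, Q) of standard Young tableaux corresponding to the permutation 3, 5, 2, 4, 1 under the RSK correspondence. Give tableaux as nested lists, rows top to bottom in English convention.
P = [[1, 4], [2, 5], [3]], Q = [[1, 2], [3, 4], [5]]

Insert each entry of the permutation into P by Schensted row insertion, recording in Q the position of each new cell.

Insert 3: appended to row 1. P = [[3]].
Insert 5: appended to row 1. P = [[3, 5]].
Insert 2: 2 bumps 3 from row 1; 3 starts row 2. P = [[2, 5], [3]].
Insert 4: 4 bumps 5 from row 1; 5 appends to row 2. P = [[2, 4], [3, 5]].
Insert 1: 1 bumps 2 from row 1; 2 bumps 3 from row 2; 3 starts row 3. P = [[1, 4], [2, 5], [3]].

So P = [[1, 4], [2, 5], [3]], Q = [[1, 2], [3, 4], [5]].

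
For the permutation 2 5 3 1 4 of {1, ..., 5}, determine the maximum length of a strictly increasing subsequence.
3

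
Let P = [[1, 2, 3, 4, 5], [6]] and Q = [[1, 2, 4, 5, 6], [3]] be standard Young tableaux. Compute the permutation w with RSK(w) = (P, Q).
1 6 2 3 4 5

Reverse RSK: for i = n, n-1, ..., 1, locate i in Q, remove the corresponding corner cell from P, and reverse-bump its entry up through P; the value ejected from row 1 is w(i).

So w = 1 6 2 3 4 5.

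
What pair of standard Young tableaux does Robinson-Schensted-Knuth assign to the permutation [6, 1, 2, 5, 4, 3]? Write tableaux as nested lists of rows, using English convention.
P = [[1, 2, 3], [4], [5], [6]], Q = [[1, 3, 4], [2], [5], [6]]

Insert each entry of the permutation into P by Schensted row insertion, recording in Q the position of each new cell.

Insert 6: appended to row 1. P = [[6]].
Insert 1: 1 bumps 6 from row 1; 6 starts row 2. P = [[1], [6]].
Insert 2: appended to row 1. P = [[1, 2], [6]].
Insert 5: appended to row 1. P = [[1, 2, 5], [6]].
Insert 4: 4 bumps 5 from row 1; 5 bumps 6 from row 2; 6 starts row 3. P = [[1, 2, 4], [5], [6]].
Insert 3: 3 bumps 4 from row 1; 4 bumps 5 from row 2; 5 bumps 6 from row 3; 6 starts row 4. P = [[1, 2, 3], [4], [5], [6]].

So P = [[1, 2, 3], [4], [5], [6]], Q = [[1, 3, 4], [2], [5], [6]].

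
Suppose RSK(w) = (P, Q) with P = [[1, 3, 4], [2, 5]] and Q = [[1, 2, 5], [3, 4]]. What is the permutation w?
2 5 1 3 4

Reverse the RSK construction: for i from n down to 1, find the cell of Q containing i, remove the entry at that cell from P, and reverse-bump it up through P; the value ejected from row 1 is w(i).

Step i=5: Q has 5 at row 1, column 3; remove that cell from P, ejecting 4. So w(5) = 4. P is now [[1, 3], [2, 5]].
Step i=4: Q has 4 at row 2, column 2; remove 5 from row 2 of P and reverse-bump: 5 enters row 1 and ejects 3. So w(4) = 3. P is now [[1, 5], [2]].
Step i=3: Q has 3 at row 2, column 1; remove 2 from row 2 of P and reverse-bump: 2 enters row 1 and ejects 1. So w(3) = 1. P is now [[2, 5]].
Step i=2: Q has 2 at row 1, column 2; remove that cell from P, ejecting 5. So w(2) = 5. P is now [[2]].
Step i=1: Q has 1 at row 1, column 1; remove that cell from P, ejecting 2. So w(1) = 2. P is now [].

So w = 2 5 1 3 4.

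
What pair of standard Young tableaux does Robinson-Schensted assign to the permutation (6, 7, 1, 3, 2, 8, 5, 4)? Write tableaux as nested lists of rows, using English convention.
P = [[1, 2, 4], [3, 5, 8], [6, 7]], Q = [[1, 2, 6], [3, 4, 7], [5, 8]]

Insert each entry of the permutation into P by Schensted row insertion, recording in Q the position of each new cell.

After inserting 6: P = [[6]].
After inserting 7: P = [[6, 7]].
After inserting 1: P = [[1, 7], [6]].
After inserting 3: P = [[1, 3], [6, 7]].
After inserting 2: P = [[1, 2], [3, 7], [6]].
After inserting 8: P = [[1, 2, 8], [3, 7], [6]].
After inserting 5: P = [[1, 2, 5], [3, 7, 8], [6]].
After inserting 4: P = [[1, 2, 4], [3, 5, 8], [6, 7]].

So P = [[1, 2, 4], [3, 5, 8], [6, 7]], Q = [[1, 2, 6], [3, 4, 7], [5, 8]].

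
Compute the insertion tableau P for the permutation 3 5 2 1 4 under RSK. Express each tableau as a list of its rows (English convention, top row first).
Insert 3: appended to row 1. P = [[3]].
Insert 5: appended to row 1. P = [[3, 5]].
Insert 2: 2 bumps 3 from row 1; 3 starts row 2. P = [[2, 5], [3]].
Insert 1: 1 bumps 2 from row 1; 2 bumps 3 from row 2; 3 starts row 3. P = [[1, 5], [2], [3]].
Insert 4: 4 bumps 5 from row 1; 5 appends to row 2. P = [[1, 4], [2, 5], [3]].

So P = [[1, 4], [2, 5], [3]].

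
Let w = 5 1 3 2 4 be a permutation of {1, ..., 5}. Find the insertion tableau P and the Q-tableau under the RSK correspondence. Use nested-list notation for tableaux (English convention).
Insert each entry of the permutation into P by Schensted row insertion, recording in Q the position of each new cell.

Insert 5: appended to row 1. P = [[5]].
Insert 1: 1 bumps 5 from row 1; 5 starts row 2. P = [[1], [5]].
Insert 3: appended to row 1. P = [[1, 3], [5]].
Insert 2: 2 bumps 3 from row 1; 3 bumps 5 from row 2; 5 starts row 3. P = [[1, 2], [3], [5]].
Insert 4: appended to row 1. P = [[1, 2, 4], [3], [5]].

So P = [[1, 2, 4], [3], [5]], Q = [[1, 3, 5], [2], [4]].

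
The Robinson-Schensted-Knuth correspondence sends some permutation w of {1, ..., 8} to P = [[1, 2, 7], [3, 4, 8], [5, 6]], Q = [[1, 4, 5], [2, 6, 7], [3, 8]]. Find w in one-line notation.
Reverse the RSK construction: for i from n down to 1, find the cell of Q containing i, remove the entry at that cell from P, and reverse-bump it up through P; the value ejected from row 1 is w(i).

Step i=8: Q has 8 at row 3, column 2; remove 6 from row 3 of P and reverse-bump: 6 enters row 2 and ejects 4; 4 enters row 1 and ejects 2. So w(8) = 2. P is now [[1, 4, 7], [3, 6, 8], [5]].
Step i=7: Q has 7 at row 2, column 3; remove 8 from row 2 of P and reverse-bump: 8 enters row 1 and ejects 7. So w(7) = 7. P is now [[1, 4, 8], [3, 6], [5]].
Step i=6: Q has 6 at row 2, column 2; remove 6 from row 2 of P and reverse-bump: 6 enters row 1 and ejects 4. So w(6) = 4. P is now [[1, 6, 8], [3], [5]].
Step i=5: Q has 5 at row 1, column 3; remove that cell from P, ejecting 8. So w(5) = 8. P is now [[1, 6], [3], [5]].
Step i=4: Q has 4 at row 1, column 2; remove that cell from P, ejecting 6. So w(4) = 6. P is now [[1], [3], [5]].
Step i=3: Q has 3 at row 3, column 1; remove 5 from row 3 of P and reverse-bump: 5 enters row 2 and ejects 3; 3 enters row 1 and ejects 1. So w(3) = 1. P is now [[3], [5]].
Step i=2: Q has 2 at row 2, column 1; remove 5 from row 2 of P and reverse-bump: 5 enters row 1 and ejects 3. So w(2) = 3. P is now [[5]].
Step i=1: Q has 1 at row 1, column 1; remove that cell from P, ejecting 5. So w(1) = 5. P is now [].

So w = 5 3 1 6 8 4 7 2.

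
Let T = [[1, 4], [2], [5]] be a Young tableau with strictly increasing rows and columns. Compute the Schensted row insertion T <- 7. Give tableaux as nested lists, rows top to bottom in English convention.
[[1, 4, 7], [2], [5]]

7 is larger than every entry of row 1, so it is appended to row 1. The new tableau is [[1, 4, 7], [2], [5]].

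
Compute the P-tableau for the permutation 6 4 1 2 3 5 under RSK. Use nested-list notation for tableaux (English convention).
Insert 6: appended to row 1. P = [[6]].
Insert 4: 4 bumps 6 from row 1; 6 starts row 2. P = [[4], [6]].
Insert 1: 1 bumps 4 from row 1; 4 bumps 6 from row 2; 6 starts row 3. P = [[1], [4], [6]].
Insert 2: appended to row 1. P = [[1, 2], [4], [6]].
Insert 3: appended to row 1. P = [[1, 2, 3], [4], [6]].
Insert 5: appended to row 1. P = [[1, 2, 3, 5], [4], [6]].

So P = [[1, 2, 3, 5], [4], [6]].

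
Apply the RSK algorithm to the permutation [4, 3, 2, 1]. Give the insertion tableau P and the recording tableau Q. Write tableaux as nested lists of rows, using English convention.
Insert each entry of the permutation into P by Schensted row insertion, recording in Q the position of each new cell.

Insert 4: appended to row 1. P = [[4]].
Insert 3: 3 bumps 4 from row 1; 4 starts row 2. P = [[3], [4]].
Insert 2: 2 bumps 3 from row 1; 3 bumps 4 from row 2; 4 starts row 3. P = [[2], [3], [4]].
Insert 1: 1 bumps 2 from row 1; 2 bumps 3 from row 2; 3 bumps 4 from row 3; 4 starts row 4. P = [[1], [2], [3], [4]].

So P = [[1], [2], [3], [4]], Q = [[1], [2], [3], [4]].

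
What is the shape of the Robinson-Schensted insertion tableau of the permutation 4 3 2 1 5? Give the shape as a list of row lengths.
RSK row insertion gives P = [[1, 5], [2], [3], [4]], which has shape [2, 1, 1, 1].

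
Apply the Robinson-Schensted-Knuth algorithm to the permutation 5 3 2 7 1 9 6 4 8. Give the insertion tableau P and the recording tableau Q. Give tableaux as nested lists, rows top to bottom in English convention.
P = [[1, 4, 8], [2, 6, 9], [3, 7], [5]], Q = [[1, 4, 6], [2, 7, 9], [3, 8], [5]]

Insert each entry of the permutation into P by Schensted row insertion, recording in Q the position of each new cell.

Insert 5: appended to row 1. P = [[5]], Q = [[1]].
Insert 3: 3 bumps 5 from row 1; 5 starts row 2. P = [[3], [5]], Q = [[1], [2]].
Insert 2: 2 bumps 3 from row 1; 3 bumps 5 from row 2; 5 starts row 3. P = [[2], [3], [5]], Q = [[1], [2], [3]].
Insert 7: appended to row 1. P = [[2, 7], [3], [5]], Q = [[1, 4], [2], [3]].
Insert 1: 1 bumps 2 from row 1; 2 bumps 3 from row 2; 3 bumps 5 from row 3; 5 starts row 4. P = [[1, 7], [2], [3], [5]], Q = [[1, 4], [2], [3], [5]].
Insert 9: appended to row 1. P = [[1, 7, 9], [2], [3], [5]], Q = [[1, 4, 6], [2], [3], [5]].
Insert 6: 6 bumps 7 from row 1; 7 appends to row 2. P = [[1, 6, 9], [2, 7], [3], [5]], Q = [[1, 4, 6], [2, 7], [3], [5]].
Insert 4: 4 bumps 6 from row 1; 6 bumps 7 from row 2; 7 appends to row 3. P = [[1, 4, 9], [2, 6], [3, 7], [5]], Q = [[1, 4, 6], [2, 7], [3, 8], [5]].
Insert 8: 8 bumps 9 from row 1; 9 appends to row 2. P = [[1, 4, 8], [2, 6, 9], [3, 7], [5]], Q = [[1, 4, 6], [2, 7, 9], [3, 8], [5]].

So P = [[1, 4, 8], [2, 6, 9], [3, 7], [5]], Q = [[1, 4, 6], [2, 7, 9], [3, 8], [5]].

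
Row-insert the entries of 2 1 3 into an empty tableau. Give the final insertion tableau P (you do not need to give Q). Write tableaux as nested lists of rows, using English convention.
P = [[1, 3], [2]]

Insert 2: appended to row 1. P = [[2]].
Insert 1: 1 bumps 2 from row 1; 2 starts row 2. P = [[1], [2]].
Insert 3: appended to row 1. P = [[1, 3], [2]].

So P = [[1, 3], [2]].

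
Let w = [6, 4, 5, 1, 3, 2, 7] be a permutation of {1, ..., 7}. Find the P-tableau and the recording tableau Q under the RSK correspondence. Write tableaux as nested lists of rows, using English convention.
P = [[1, 2, 7], [3, 5], [4], [6]], Q = [[1, 3, 7], [2, 5], [4], [6]]

Insert each entry of the permutation into P by Schensted row insertion, recording in Q the position of each new cell.

Insert 6: appended to row 1. P = [[6]].
Insert 4: 4 bumps 6 from row 1; 6 starts row 2. P = [[4], [6]].
Insert 5: appended to row 1. P = [[4, 5], [6]].
Insert 1: 1 bumps 4 from row 1; 4 bumps 6 from row 2; 6 starts row 3. P = [[1, 5], [4], [6]].
Insert 3: 3 bumps 5 from row 1; 5 appends to row 2. P = [[1, 3], [4, 5], [6]].
Insert 2: 2 bumps 3 from row 1; 3 bumps 4 from row 2; 4 bumps 6 from row 3; 6 starts row 4. P = [[1, 2], [3, 5], [4], [6]].
Insert 7: appended to row 1. P = [[1, 2, 7], [3, 5], [4], [6]].

So P = [[1, 2, 7], [3, 5], [4], [6]], Q = [[1, 3, 7], [2, 5], [4], [6]].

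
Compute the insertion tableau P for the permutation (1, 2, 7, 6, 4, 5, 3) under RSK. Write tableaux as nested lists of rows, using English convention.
Insert 1: appended to row 1. P = [[1]].
Insert 2: appended to row 1. P = [[1, 2]].
Insert 7: appended to row 1. P = [[1, 2, 7]].
Insert 6: 6 bumps 7 from row 1; 7 starts row 2. P = [[1, 2, 6], [7]].
Insert 4: 4 bumps 6 from row 1; 6 bumps 7 from row 2; 7 starts row 3. P = [[1, 2, 4], [6], [7]].
Insert 5: appended to row 1. P = [[1, 2, 4, 5], [6], [7]].
Insert 3: 3 bumps 4 from row 1; 4 bumps 6 from row 2; 6 bumps 7 from row 3; 7 starts row 4. P = [[1, 2, 3, 5], [4], [6], [7]].

So P = [[1, 2, 3, 5], [4], [6], [7]].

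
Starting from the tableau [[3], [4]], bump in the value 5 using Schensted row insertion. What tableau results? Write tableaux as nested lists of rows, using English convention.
5 is larger than every entry of row 1, so it is appended to row 1. The new tableau is [[3, 5], [4]].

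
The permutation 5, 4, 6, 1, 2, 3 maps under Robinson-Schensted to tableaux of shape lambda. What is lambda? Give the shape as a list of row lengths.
[3, 2, 1]

Row-insert each entry into an empty tableau.

After inserting 5: P = [[5]].
After inserting 4: P = [[4], [5]].
After inserting 6: P = [[4, 6], [5]].
After inserting 1: P = [[1, 6], [4], [5]].
After inserting 2: P = [[1, 2], [4, 6], [5]].
After inserting 3: P = [[1, 2, 3], [4, 6], [5]].

The final insertion tableau P = [[1, 2, 3], [4, 6], [5]] has shape [3, 2, 1].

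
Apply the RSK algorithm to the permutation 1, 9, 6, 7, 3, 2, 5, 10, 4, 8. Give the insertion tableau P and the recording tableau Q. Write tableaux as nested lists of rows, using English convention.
Insert each entry of the permutation into P by Schensted row insertion, recording in Q the position of each new cell.

After inserting 1: P = [[1]].
After inserting 9: P = [[1, 9]].
After inserting 6: P = [[1, 6], [9]].
After inserting 7: P = [[1, 6, 7], [9]].
After inserting 3: P = [[1, 3, 7], [6], [9]].
After inserting 2: P = [[1, 2, 7], [3], [6], [9]].
After inserting 5: P = [[1, 2, 5], [3, 7], [6], [9]].
After inserting 10: P = [[1, 2, 5, 10], [3, 7], [6], [9]].
After inserting 4: P = [[1, 2, 4, 10], [3, 5], [6, 7], [9]].
After inserting 8: P = [[1, 2, 4, 8], [3, 5, 10], [6, 7], [9]].

So P = [[1, 2, 4, 8], [3, 5, 10], [6, 7], [9]], Q = [[1, 2, 4, 8], [3, 7, 10], [5, 9], [6]].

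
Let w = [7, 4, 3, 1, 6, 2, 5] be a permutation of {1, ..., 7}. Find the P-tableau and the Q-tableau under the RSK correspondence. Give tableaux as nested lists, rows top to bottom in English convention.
P = [[1, 2, 5], [3, 6], [4], [7]], Q = [[1, 5, 7], [2, 6], [3], [4]]

Insert each entry of the permutation into P by Schensted row insertion, recording in Q the position of each new cell.

Insert 7: appended to row 1. P = [[7]].
Insert 4: 4 bumps 7 from row 1; 7 starts row 2. P = [[4], [7]].
Insert 3: 3 bumps 4 from row 1; 4 bumps 7 from row 2; 7 starts row 3. P = [[3], [4], [7]].
Insert 1: 1 bumps 3 from row 1; 3 bumps 4 from row 2; 4 bumps 7 from row 3; 7 starts row 4. P = [[1], [3], [4], [7]].
Insert 6: appended to row 1. P = [[1, 6], [3], [4], [7]].
Insert 2: 2 bumps 6 from row 1; 6 appends to row 2. P = [[1, 2], [3, 6], [4], [7]].
Insert 5: appended to row 1. P = [[1, 2, 5], [3, 6], [4], [7]].

So P = [[1, 2, 5], [3, 6], [4], [7]], Q = [[1, 5, 7], [2, 6], [3], [4]].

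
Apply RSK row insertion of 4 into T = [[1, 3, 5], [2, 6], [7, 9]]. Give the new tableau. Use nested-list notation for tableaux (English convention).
[[1, 3, 4], [2, 5], [6, 9], [7]]

In row 1, 4 replaces 5 (the leftmost entry greater than 4); 5 is bumped to row 2. In row 2, 5 replaces 6 (the leftmost entry greater than 5); 6 is bumped to row 3. In row 3, 6 replaces 7 (the leftmost entry greater than 6); 7 is bumped to row 4. 7 starts a new row 4. The new tableau is [[1, 3, 4], [2, 5], [6, 9], [7]].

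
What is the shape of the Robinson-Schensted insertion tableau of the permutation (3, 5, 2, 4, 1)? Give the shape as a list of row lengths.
[2, 2, 1]

RSK row insertion gives P = [[1, 4], [2, 5], [3]], which has shape [2, 2, 1].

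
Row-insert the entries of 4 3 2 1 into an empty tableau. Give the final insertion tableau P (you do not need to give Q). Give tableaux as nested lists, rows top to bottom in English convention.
Insert 4: appended to row 1. P = [[4]].
Insert 3: 3 bumps 4 from row 1; 4 starts row 2. P = [[3], [4]].
Insert 2: 2 bumps 3 from row 1; 3 bumps 4 from row 2; 4 starts row 3. P = [[2], [3], [4]].
Insert 1: 1 bumps 2 from row 1; 2 bumps 3 from row 2; 3 bumps 4 from row 3; 4 starts row 4. P = [[1], [2], [3], [4]].

So P = [[1], [2], [3], [4]].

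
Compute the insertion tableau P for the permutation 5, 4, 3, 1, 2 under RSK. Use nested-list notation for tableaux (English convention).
P = [[1, 2], [3], [4], [5]]

Insert 5: appended to row 1. P = [[5]].
Insert 4: 4 bumps 5 from row 1; 5 starts row 2. P = [[4], [5]].
Insert 3: 3 bumps 4 from row 1; 4 bumps 5 from row 2; 5 starts row 3. P = [[3], [4], [5]].
Insert 1: 1 bumps 3 from row 1; 3 bumps 4 from row 2; 4 bumps 5 from row 3; 5 starts row 4. P = [[1], [3], [4], [5]].
Insert 2: appended to row 1. P = [[1, 2], [3], [4], [5]].

So P = [[1, 2], [3], [4], [5]].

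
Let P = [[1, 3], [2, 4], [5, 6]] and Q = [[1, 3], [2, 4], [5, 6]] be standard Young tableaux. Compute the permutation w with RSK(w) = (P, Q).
5 2 6 4 1 3

Reverse RSK: for i = n, n-1, ..., 1, locate i in Q, remove the corresponding corner cell from P, and reverse-bump its entry up through P; the value ejected from row 1 is w(i).

So w = 5 2 6 4 1 3.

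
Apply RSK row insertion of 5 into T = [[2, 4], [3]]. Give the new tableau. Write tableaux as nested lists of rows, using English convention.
5 is larger than every entry of row 1, so it is appended to row 1. The new tableau is [[2, 4, 5], [3]].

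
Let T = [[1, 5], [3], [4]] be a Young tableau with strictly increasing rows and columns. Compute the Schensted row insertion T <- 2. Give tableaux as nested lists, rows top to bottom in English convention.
[[1, 2], [3, 5], [4]]

In row 1, 2 replaces 5 (the leftmost entry greater than 2); 5 is bumped to row 2. 5 is appended to row 2. The new tableau is [[1, 2], [3, 5], [4]].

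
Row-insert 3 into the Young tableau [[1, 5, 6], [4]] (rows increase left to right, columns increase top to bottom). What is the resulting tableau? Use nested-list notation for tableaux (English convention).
In row 1, 3 replaces 5 (the leftmost entry greater than 3); 5 is bumped to row 2. 5 is appended to row 2. The new tableau is [[1, 3, 6], [4, 5]].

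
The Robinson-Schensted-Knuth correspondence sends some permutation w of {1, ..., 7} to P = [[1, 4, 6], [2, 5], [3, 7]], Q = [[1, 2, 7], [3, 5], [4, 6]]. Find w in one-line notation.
3 7 2 1 5 4 6

Reverse the RSK construction: for i from n down to 1, find the cell of Q containing i, remove the entry at that cell from P, and reverse-bump it up through P; the value ejected from row 1 is w(i).

Step i=7: Q has 7 at row 1, column 3; remove that cell from P, ejecting 6. So w(7) = 6. P is now [[1, 4], [2, 5], [3, 7]].
Step i=6: Q has 6 at row 3, column 2; remove 7 from row 3 of P and reverse-bump: 7 enters row 2 and ejects 5; 5 enters row 1 and ejects 4. So w(6) = 4. P is now [[1, 5], [2, 7], [3]].
Step i=5: Q has 5 at row 2, column 2; remove 7 from row 2 of P and reverse-bump: 7 enters row 1 and ejects 5. So w(5) = 5. P is now [[1, 7], [2], [3]].
Step i=4: Q has 4 at row 3, column 1; remove 3 from row 3 of P and reverse-bump: 3 enters row 2 and ejects 2; 2 enters row 1 and ejects 1. So w(4) = 1. P is now [[2, 7], [3]].
Step i=3: Q has 3 at row 2, column 1; remove 3 from row 2 of P and reverse-bump: 3 enters row 1 and ejects 2. So w(3) = 2. P is now [[3, 7]].
Step i=2: Q has 2 at row 1, column 2; remove that cell from P, ejecting 7. So w(2) = 7. P is now [[3]].
Step i=1: Q has 1 at row 1, column 1; remove that cell from P, ejecting 3. So w(1) = 3. P is now [].

So w = 3 7 2 1 5 4 6.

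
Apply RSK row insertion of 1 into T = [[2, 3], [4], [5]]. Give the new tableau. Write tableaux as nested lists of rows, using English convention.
[[1, 3], [2], [4], [5]]

In row 1, 1 replaces 2 (the leftmost entry greater than 1); 2 is bumped to row 2. In row 2, 2 replaces 4 (the leftmost entry greater than 2); 4 is bumped to row 3. In row 3, 4 replaces 5 (the leftmost entry greater than 4); 5 is bumped to row 4. 5 starts a new row 4. The new tableau is [[1, 3], [2], [4], [5]].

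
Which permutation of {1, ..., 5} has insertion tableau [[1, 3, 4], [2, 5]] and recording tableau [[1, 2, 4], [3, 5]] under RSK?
Reverse the RSK construction: for i from n down to 1, find the cell of Q containing i, remove the entry at that cell from P, and reverse-bump it up through P; the value ejected from row 1 is w(i).

Step i=5: Q has 5 at row 2, column 2; remove 5 from row 2 of P and reverse-bump: 5 enters row 1 and ejects 4. So w(5) = 4. P is now [[1, 3, 5], [2]].
Step i=4: Q has 4 at row 1, column 3; remove that cell from P, ejecting 5. So w(4) = 5. P is now [[1, 3], [2]].
Step i=3: Q has 3 at row 2, column 1; remove 2 from row 2 of P and reverse-bump: 2 enters row 1 and ejects 1. So w(3) = 1. P is now [[2, 3]].
Step i=2: Q has 2 at row 1, column 2; remove that cell from P, ejecting 3. So w(2) = 3. P is now [[2]].
Step i=1: Q has 1 at row 1, column 1; remove that cell from P, ejecting 2. So w(1) = 2. P is now [].

So w = 2 3 1 5 4.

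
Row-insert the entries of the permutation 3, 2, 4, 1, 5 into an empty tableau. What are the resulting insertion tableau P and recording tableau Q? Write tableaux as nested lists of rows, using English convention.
P = [[1, 4, 5], [2], [3]], Q = [[1, 3, 5], [2], [4]]

Insert each entry of the permutation into P by Schensted row insertion, recording in Q the position of each new cell.

Insert 3: appended to row 1. P = [[3]], Q = [[1]].
Insert 2: 2 bumps 3 from row 1; 3 starts row 2. P = [[2], [3]], Q = [[1], [2]].
Insert 4: appended to row 1. P = [[2, 4], [3]], Q = [[1, 3], [2]].
Insert 1: 1 bumps 2 from row 1; 2 bumps 3 from row 2; 3 starts row 3. P = [[1, 4], [2], [3]], Q = [[1, 3], [2], [4]].
Insert 5: appended to row 1. P = [[1, 4, 5], [2], [3]], Q = [[1, 3, 5], [2], [4]].

So P = [[1, 4, 5], [2], [3]], Q = [[1, 3, 5], [2], [4]].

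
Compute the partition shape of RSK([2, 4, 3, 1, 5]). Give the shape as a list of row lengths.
[3, 1, 1]

Row-insert each entry into an empty tableau.

After inserting 2: P = [[2]].
After inserting 4: P = [[2, 4]].
After inserting 3: P = [[2, 3], [4]].
After inserting 1: P = [[1, 3], [2], [4]].
After inserting 5: P = [[1, 3, 5], [2], [4]].

The final insertion tableau P = [[1, 3, 5], [2], [4]] has shape [3, 1, 1].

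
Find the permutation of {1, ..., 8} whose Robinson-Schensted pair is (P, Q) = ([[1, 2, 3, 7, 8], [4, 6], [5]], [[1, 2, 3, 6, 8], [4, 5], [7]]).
1 5 6 2 4 7 3 8

Reverse the RSK construction: for i from n down to 1, find the cell of Q containing i, remove the entry at that cell from P, and reverse-bump it up through P; the value ejected from row 1 is w(i).

Step i=8: Q has 8 at row 1, column 5; remove that cell from P, ejecting 8. So w(8) = 8. P is now [[1, 2, 3, 7], [4, 6], [5]].
Step i=7: Q has 7 at row 3, column 1; remove 5 from row 3 of P and reverse-bump: 5 enters row 2 and ejects 4; 4 enters row 1 and ejects 3. So w(7) = 3. P is now [[1, 2, 4, 7], [5, 6]].
Step i=6: Q has 6 at row 1, column 4; remove that cell from P, ejecting 7. So w(6) = 7. P is now [[1, 2, 4], [5, 6]].
Step i=5: Q has 5 at row 2, column 2; remove 6 from row 2 of P and reverse-bump: 6 enters row 1 and ejects 4. So w(5) = 4. P is now [[1, 2, 6], [5]].
Step i=4: Q has 4 at row 2, column 1; remove 5 from row 2 of P and reverse-bump: 5 enters row 1 and ejects 2. So w(4) = 2. P is now [[1, 5, 6]].
Step i=3: Q has 3 at row 1, column 3; remove that cell from P, ejecting 6. So w(3) = 6. P is now [[1, 5]].
Step i=2: Q has 2 at row 1, column 2; remove that cell from P, ejecting 5. So w(2) = 5. P is now [[1]].
Step i=1: Q has 1 at row 1, column 1; remove that cell from P, ejecting 1. So w(1) = 1. P is now [].

So w = 1 5 6 2 4 7 3 8.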